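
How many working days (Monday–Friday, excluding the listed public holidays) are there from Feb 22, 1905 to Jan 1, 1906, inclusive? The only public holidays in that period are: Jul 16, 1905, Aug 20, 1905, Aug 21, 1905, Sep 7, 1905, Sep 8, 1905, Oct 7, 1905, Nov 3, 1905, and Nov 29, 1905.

219

Feb 22, 1905 is a Wednesday.
From Feb 22, 1905 to Jan 1, 1906 is 314 days inclusive.
314 = 7 × 44 + 6, so there are 44 full weeks plus 6 extra days.
Each full week contributes 5 weekdays (Mon–Fri): 44 × 5 = 220.
The 6 extra days are Wednesday, Thursday, Friday, Saturday, Sunday, Monday — 4 of them qualify.
Total: 220 + 4 = 224.
Holidays: Jul 16, 1905 (Sun); Aug 20, 1905 (Sun); Aug 21, 1905 (Mon); Sep 7, 1905 (Thu); Sep 8, 1905 (Fri); Oct 7, 1905 (Sat); Nov 3, 1905 (Fri); Nov 29, 1905 (Wed).
5 of the 8 holidays fall on weekdays; the rest are weekends and were already excluded.
Business days: 224 − 5 = 219.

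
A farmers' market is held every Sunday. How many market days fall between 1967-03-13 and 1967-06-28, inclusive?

15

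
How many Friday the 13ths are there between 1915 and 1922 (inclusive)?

12

Friday-the-13ths by year:
1915: Aug
1916: Oct
1917: Apr, Jul
1918: Sep, Dec
1919: Jun
1920: Feb, Aug
1921: May
1922: Jan, Oct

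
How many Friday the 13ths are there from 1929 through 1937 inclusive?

16

Friday-the-13ths by year:
1929: Sep, Dec
1930: Jun
1931: Feb, Mar, Nov
1932: May
1933: Jan, Oct
1934: Apr, Jul
1935: Sep, Dec
1936: Mar, Nov
1937: Aug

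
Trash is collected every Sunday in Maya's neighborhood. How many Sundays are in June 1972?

4

Jun 1, 1972 is a Thursday.
From Jun 1, 1972 to Jun 30, 1972 is 30 days inclusive.
30 = 7 × 4 + 2, so there are 4 full weeks plus 2 extra days.
Each full week contributes one Sunday: 4 so far.
The 2 extra days are Thu, Fri — none qualify.
Total: 4 + 0 = 4.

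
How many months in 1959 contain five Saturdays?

4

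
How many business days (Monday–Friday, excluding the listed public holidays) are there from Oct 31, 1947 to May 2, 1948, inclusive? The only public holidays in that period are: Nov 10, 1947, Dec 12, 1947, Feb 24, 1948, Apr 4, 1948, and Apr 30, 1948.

127

Oct 31, 1947 is a Friday.
That's 185 days from start to end, counting both.
185 = 7 × 26 + 3, so there are 26 full weeks plus 3 extra days.
Each full week contributes 5 weekdays (Mon–Fri): 26 × 5 = 130.
The 3 extra days are Friday, Saturday, Sunday — 1 of them qualifies.
Total: 130 + 1 = 131.
Holidays: Nov 10, 1947 (Mon); Dec 12, 1947 (Fri); Feb 24, 1948 (Tue); Apr 4, 1948 (Sun); Apr 30, 1948 (Fri).
4 of the 5 holidays fall on weekdays; the rest are weekends and were already excluded.
Business days: 131 − 4 = 127.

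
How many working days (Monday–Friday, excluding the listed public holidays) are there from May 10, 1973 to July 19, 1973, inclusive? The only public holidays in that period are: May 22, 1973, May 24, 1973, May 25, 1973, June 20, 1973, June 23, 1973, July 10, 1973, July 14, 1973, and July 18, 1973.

May 10, 1973 is a Thursday.
The range spans 71 days (inclusive of both endpoints).
71 = 7 × 10 + 1, so there are 10 full weeks plus 1 extra day.
Each full week contributes 5 weekdays (Mon–Fri): 10 × 5 = 50.
The 1 extra day is Thu — 1 of them qualifies.
Total: 50 + 1 = 51.
Holidays: May 22, 1973 (Tue); May 24, 1973 (Thu); May 25, 1973 (Fri); June 20, 1973 (Wed); June 23, 1973 (Sat); July 10, 1973 (Tue); July 14, 1973 (Sat); July 18, 1973 (Wed).
6 of the 8 holidays fall on weekdays; the rest are weekends and were already excluded.
Business days: 51 − 6 = 45.

45 working days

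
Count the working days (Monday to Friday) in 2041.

1 January 2041 is a Tuesday.
That's 365 days from start to end, counting both.
365 = 7 × 52 + 1, so there are 52 full weeks plus 1 extra day.
Each full week contributes 5 weekdays (Mon–Fri): 52 × 5 = 260.
The 1 extra day is Tuesday — 1 of them qualifies.
Total: 260 + 1 = 261.

261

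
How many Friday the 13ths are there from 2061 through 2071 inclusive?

Friday-the-13ths by year:
2061: May
2062: Jan, Oct
2063: Apr, Jul
2064: Jun
2065: Feb, Mar, Nov
2066: Aug
2067: May
2068: Jan, Apr, Jul
2069: Sep, Dec
2070: Jun
2071: Feb, Mar, Nov

20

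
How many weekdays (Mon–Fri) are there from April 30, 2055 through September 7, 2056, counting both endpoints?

355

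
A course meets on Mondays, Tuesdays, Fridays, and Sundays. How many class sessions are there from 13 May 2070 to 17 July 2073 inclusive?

13 May 2070 is a Tuesday.
The range spans 1162 days (inclusive of both endpoints).
1162 = 7 × 166, so the span is exactly 166 full weeks.
Each full week contributes 4 days from the set (Mon, Tue, Fri, Sun): 166 × 4 = 664.

664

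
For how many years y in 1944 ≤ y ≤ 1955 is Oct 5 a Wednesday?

2

Day of week of October 5 in each year:
1944: Thu, 1945: Fri, 1946: Sat, 1947: Sun, 1948: Tue, 1949: Wed ✓, 1950: Thu, 1951: Fri, 1952: Sun, 1953: Mon, 1954: Tue, 1955: Wed ✓
Wednesdays: 1949, 1955.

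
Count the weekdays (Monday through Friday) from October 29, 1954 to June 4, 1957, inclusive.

678

October 29, 1954 is a Friday.
From October 29, 1954 to June 4, 1957 is 950 days inclusive.
950 = 7 × 135 + 5, so there are 135 full weeks plus 5 extra days.
Each full week contributes 5 weekdays (Mon–Fri): 135 × 5 = 675.
The 5 extra days are Friday, Saturday, Sunday, Monday, Tuesday — 3 of them qualify.
Total: 675 + 3 = 678.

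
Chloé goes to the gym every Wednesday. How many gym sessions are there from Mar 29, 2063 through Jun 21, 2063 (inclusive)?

12 Wednesdays

Mar 29, 2063 is a Thursday.
The range spans 85 days (inclusive of both endpoints).
85 = 7 × 12 + 1, so there are 12 full weeks plus 1 extra day.
Each full week contributes one Wednesday: 12 so far.
The 1 extra day is Thursday — none qualify.
Total: 12 + 0 = 12.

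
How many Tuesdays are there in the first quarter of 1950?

Jan 1, 1950 is a Sunday.
From Jan 1, 1950 to Mar 31, 1950 is 90 days inclusive.
90 = 7 × 12 + 6, so there are 12 full weeks plus 6 extra days.
Each full week contributes one Tuesday: 12 so far.
The 6 extra days are Sun, Mon, Tue, Wed, Thu, Fri — 1 of them qualifies.
Total: 12 + 1 = 13.

13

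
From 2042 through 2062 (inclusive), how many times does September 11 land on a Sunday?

Day of week of September 11 in each year:
2042: Thu, 2043: Fri, 2044: Sun ✓, 2045: Mon, 2046: Tue, 2047: Wed, 2048: Fri, 2049: Sat, 2050: Sun ✓, 2051: Mon, 2052: Wed, 2053: Thu, 2054: Fri, 2055: Sat, 2056: Mon, 2057: Tue, 2058: Wed, 2059: Thu, 2060: Sat, 2061: Sun ✓, 2062: Mon
Sundays: 2044, 2050, 2061.

3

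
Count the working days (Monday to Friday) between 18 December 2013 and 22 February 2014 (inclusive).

48

18 December 2013 is a Wednesday.
From 18 December 2013 to 22 February 2014 is 67 days inclusive.
67 = 7 × 9 + 4, so there are 9 full weeks plus 4 extra days.
Each full week contributes 5 weekdays (Mon–Fri): 9 × 5 = 45.
The 4 extra days are Wednesday, Thursday, Friday, Saturday — 3 of them qualify.
Total: 45 + 3 = 48.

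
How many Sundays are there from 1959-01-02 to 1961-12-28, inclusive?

156

1959-01-02 is a Friday.
From 1959-01-02 to 1961-12-28 is 1092 days inclusive.
1092 = 7 × 156, so the span is exactly 156 full weeks.
Each full week contributes one Sunday: 156 so far.
Total: 156.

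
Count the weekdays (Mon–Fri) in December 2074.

21 weekdays

Dec 1, 2074 is a Saturday.
From Dec 1, 2074 to Dec 31, 2074 is 31 days inclusive.
31 = 7 × 4 + 3, so there are 4 full weeks plus 3 extra days.
Each full week contributes 5 weekdays (Mon–Fri): 4 × 5 = 20.
The 3 extra days are Saturday, Sunday, Monday — 1 of them qualifies.
Total: 20 + 1 = 21.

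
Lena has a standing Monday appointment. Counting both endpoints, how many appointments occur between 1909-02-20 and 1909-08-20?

26

1909-02-20 is a Saturday.
That's 182 days from start to end, counting both.
182 = 7 × 26, so the span is exactly 26 full weeks.
Each full week contributes one Monday: 26 so far.
Total: 26.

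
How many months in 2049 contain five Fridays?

5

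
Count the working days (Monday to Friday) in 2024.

January 1, 2024 is a Monday.
The range spans 366 days (inclusive of both endpoints).
366 = 7 × 52 + 2, so there are 52 full weeks plus 2 extra days.
Each full week contributes 5 weekdays (Mon–Fri): 52 × 5 = 260.
The 2 extra days are Mon, Tue — 2 of them qualify.
Total: 260 + 2 = 262.

262 weekdays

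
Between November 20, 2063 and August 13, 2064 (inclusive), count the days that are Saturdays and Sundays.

76

November 20, 2063 is a Tuesday.
That's 268 days from start to end, counting both.
268 = 7 × 38 + 2, so there are 38 full weeks plus 2 extra days.
Each full week contributes 2 days from the set (Sat, Sun): 38 × 2 = 76.
The 2 extra days are Tuesday, Wednesday — none qualify.
Total: 76 + 0 = 76.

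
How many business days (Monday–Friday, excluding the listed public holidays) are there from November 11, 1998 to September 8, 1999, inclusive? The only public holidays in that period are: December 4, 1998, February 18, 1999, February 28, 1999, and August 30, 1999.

November 11, 1998 is a Wednesday.
The range spans 302 days (inclusive of both endpoints).
302 = 7 × 43 + 1, so there are 43 full weeks plus 1 extra day.
Each full week contributes 5 weekdays (Mon–Fri): 43 × 5 = 215.
The 1 extra day is Wednesday — 1 of them qualifies.
Total: 215 + 1 = 216.
Holidays: December 4, 1998 (Fri); February 18, 1999 (Thu); February 28, 1999 (Sun); August 30, 1999 (Mon).
3 of the 4 holidays fall on weekdays; the rest are weekends and were already excluded.
Business days: 216 − 3 = 213.

213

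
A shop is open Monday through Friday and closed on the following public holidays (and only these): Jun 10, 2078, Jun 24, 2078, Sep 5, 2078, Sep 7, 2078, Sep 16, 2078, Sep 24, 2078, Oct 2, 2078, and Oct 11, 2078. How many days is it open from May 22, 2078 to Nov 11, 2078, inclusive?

119 business days

May 22, 2078 is a Sunday.
That's 174 days from start to end, counting both.
174 = 7 × 24 + 6, so there are 24 full weeks plus 6 extra days.
Each full week contributes 5 weekdays (Mon–Fri): 24 × 5 = 120.
The 6 extra days are Sunday, Monday, Tuesday, Wednesday, Thursday, Friday — 5 of them qualify.
Total: 120 + 5 = 125.
Holidays: Jun 10, 2078 (Fri); Jun 24, 2078 (Fri); Sep 5, 2078 (Mon); Sep 7, 2078 (Wed); Sep 16, 2078 (Fri); Sep 24, 2078 (Sat); Oct 2, 2078 (Sun); Oct 11, 2078 (Tue).
6 of the 8 holidays fall on weekdays; the rest are weekends and were already excluded.
Business days: 125 − 6 = 119.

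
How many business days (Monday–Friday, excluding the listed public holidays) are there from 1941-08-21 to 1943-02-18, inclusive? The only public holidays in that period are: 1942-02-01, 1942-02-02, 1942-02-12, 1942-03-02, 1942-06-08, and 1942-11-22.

387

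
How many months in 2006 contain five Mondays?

4

A month has five Mondays exactly when Monday falls within its first (length − 28) days.
Jan: 31 days, starts Sun → 5 of Sun, Mon, Tue ✓
Feb: 28 days, starts Wed → 5 of (none)
Mar: 31 days, starts Wed → 5 of Wed, Thu, Fri
Apr: 30 days, starts Sat → 5 of Sat, Sun
May: 31 days, starts Mon → 5 of Mon, Tue, Wed ✓
Jun: 30 days, starts Thu → 5 of Thu, Fri
Jul: 31 days, starts Sat → 5 of Sat, Sun, Mon ✓
Aug: 31 days, starts Tue → 5 of Tue, Wed, Thu
Sep: 30 days, starts Fri → 5 of Fri, Sat
Oct: 31 days, starts Sun → 5 of Sun, Mon, Tue ✓
Nov: 30 days, starts Wed → 5 of Wed, Thu
Dec: 31 days, starts Fri → 5 of Fri, Sat, Sun
Months with five Mondays: Jan, May, Jul, Oct.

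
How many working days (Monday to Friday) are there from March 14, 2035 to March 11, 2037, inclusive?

521

March 14, 2035 is a Wednesday.
That's 729 days from start to end, counting both.
729 = 7 × 104 + 1, so there are 104 full weeks plus 1 extra day.
Each full week contributes 5 weekdays (Mon–Fri): 104 × 5 = 520.
The 1 extra day is Wed — 1 of them qualifies.
Total: 520 + 1 = 521.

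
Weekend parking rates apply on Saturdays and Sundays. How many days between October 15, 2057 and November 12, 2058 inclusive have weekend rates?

October 15, 2057 is a Monday.
From October 15, 2057 to November 12, 2058 is 394 days inclusive.
394 = 7 × 56 + 2, so there are 56 full weeks plus 2 extra days.
Each full week contributes 2 weekend days (Sat, Sun): 56 × 2 = 112.
The 2 extra days are Mon, Tue — none qualify.
Total: 112 + 0 = 112.

112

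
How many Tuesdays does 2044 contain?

1 January 2044 is a Friday.
From 1 January 2044 to 31 December 2044 is 366 days inclusive.
366 = 7 × 52 + 2, so there are 52 full weeks plus 2 extra days.
Each full week contributes one Tuesday: 52 so far.
The 2 extra days are Friday, Saturday — none qualify.
Total: 52 + 0 = 52.

52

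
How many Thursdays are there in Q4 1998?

14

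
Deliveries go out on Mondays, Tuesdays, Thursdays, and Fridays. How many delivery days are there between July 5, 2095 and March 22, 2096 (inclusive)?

150

July 5, 2095 is a Tuesday.
That's 262 days from start to end, counting both.
262 = 7 × 37 + 3, so there are 37 full weeks plus 3 extra days.
Each full week contributes 4 days from the set (Mon, Tue, Thu, Fri): 37 × 4 = 148.
The 3 extra days are Tuesday, Wednesday, Thursday — 2 of them qualify.
Total: 148 + 2 = 150.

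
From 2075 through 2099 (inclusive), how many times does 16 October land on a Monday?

Day of week of October 16 in each year:
2075: Wed, 2076: Fri, 2077: Sat, 2078: Sun, 2079: Mon ✓, 2080: Wed, 2081: Thu, 2082: Fri, 2083: Sat, 2084: Mon ✓, 2085: Tue, 2086: Wed, 2087: Thu, 2088: Sat, 2089: Sun, 2090: Mon ✓, 2091: Tue, 2092: Thu, 2093: Fri, 2094: Sat, 2095: Sun, 2096: Tue, 2097: Wed, 2098: Thu, 2099: Fri
Mondays: 2079, 2084, 2090.

3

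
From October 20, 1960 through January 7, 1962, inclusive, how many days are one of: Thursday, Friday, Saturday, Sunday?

October 20, 1960 is a Thursday.
From October 20, 1960 to January 7, 1962 is 445 days inclusive.
445 = 7 × 63 + 4, so there are 63 full weeks plus 4 extra days.
Each full week contributes 4 days from the set (Thu, Fri, Sat, Sun): 63 × 4 = 252.
The 4 extra days are Thu, Fri, Sat, Sun — 4 of them qualify.
Total: 252 + 4 = 256.

256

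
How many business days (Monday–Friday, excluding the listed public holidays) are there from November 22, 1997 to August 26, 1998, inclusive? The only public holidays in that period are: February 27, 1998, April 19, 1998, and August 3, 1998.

November 22, 1997 is a Saturday.
From November 22, 1997 to August 26, 1998 is 278 days inclusive.
278 = 7 × 39 + 5, so there are 39 full weeks plus 5 extra days.
Each full week contributes 5 weekdays (Mon–Fri): 39 × 5 = 195.
The 5 extra days are Sat, Sun, Mon, Tue, Wed — 3 of them qualify.
Total: 195 + 3 = 198.
Holidays: February 27, 1998 (Fri); April 19, 1998 (Sun); August 3, 1998 (Mon).
2 of the 3 holidays fall on weekdays; the rest are weekends and were already excluded.
Business days: 198 − 2 = 196.

196 business days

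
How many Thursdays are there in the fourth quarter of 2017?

13

2017-10-01 is a Sunday.
The range spans 92 days (inclusive of both endpoints).
92 = 7 × 13 + 1, so there are 13 full weeks plus 1 extra day.
Each full week contributes one Thursday: 13 so far.
The 1 extra day is Sunday — none qualify.
Total: 13 + 0 = 13.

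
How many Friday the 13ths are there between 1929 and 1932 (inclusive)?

Friday-the-13ths by year:
1929: Sep, Dec
1930: Jun
1931: Feb, Mar, Nov
1932: May

7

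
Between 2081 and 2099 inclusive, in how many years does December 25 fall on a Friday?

3

Day of week of December 25 in each year:
2081: Thu, 2082: Fri ✓, 2083: Sat, 2084: Mon, 2085: Tue, 2086: Wed, 2087: Thu, 2088: Sat, 2089: Sun, 2090: Mon, 2091: Tue, 2092: Thu, 2093: Fri ✓, 2094: Sat, 2095: Sun, 2096: Tue, 2097: Wed, 2098: Thu, 2099: Fri ✓
Fridays: 2082, 2093, 2099.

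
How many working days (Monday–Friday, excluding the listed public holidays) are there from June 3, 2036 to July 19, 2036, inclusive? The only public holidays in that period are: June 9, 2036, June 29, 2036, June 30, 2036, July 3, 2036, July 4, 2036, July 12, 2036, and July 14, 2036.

29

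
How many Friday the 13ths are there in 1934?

The 13th falls on a Friday when the month's 13th has weekday Fri.
Jan 13 is Sat; Feb 13 is Tue; Mar 13 is Tue; Apr 13 is Fri ✓; May 13 is Sun; Jun 13 is Wed; Jul 13 is Fri ✓; Aug 13 is Mon; Sep 13 is Thu; Oct 13 is Sat; Nov 13 is Tue; Dec 13 is Thu.
Friday the 13ths: Apr, Jul.

2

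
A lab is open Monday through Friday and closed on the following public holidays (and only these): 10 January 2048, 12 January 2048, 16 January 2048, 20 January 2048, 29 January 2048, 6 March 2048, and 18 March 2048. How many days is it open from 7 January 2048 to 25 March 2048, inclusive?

7 January 2048 is a Tuesday.
That's 79 days from start to end, counting both.
79 = 7 × 11 + 2, so there are 11 full weeks plus 2 extra days.
Each full week contributes 5 weekdays (Mon–Fri): 11 × 5 = 55.
The 2 extra days are Tue, Wed — 2 of them qualify.
Total: 55 + 2 = 57.
Holidays: 10 January 2048 (Fri); 12 January 2048 (Sun); 16 January 2048 (Thu); 20 January 2048 (Mon); 29 January 2048 (Wed); 6 March 2048 (Fri); 18 March 2048 (Wed).
6 of the 7 holidays fall on weekdays; the rest are weekends and were already excluded.
Business days: 57 − 6 = 51.

51 business days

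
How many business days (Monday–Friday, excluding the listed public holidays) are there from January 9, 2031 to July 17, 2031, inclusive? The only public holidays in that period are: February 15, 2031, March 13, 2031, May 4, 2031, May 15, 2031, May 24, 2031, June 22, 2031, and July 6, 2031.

134 business days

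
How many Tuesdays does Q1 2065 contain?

13

Jan 1, 2065 is a Thursday.
That's 90 days from start to end, counting both.
90 = 7 × 12 + 6, so there are 12 full weeks plus 6 extra days.
Each full week contributes one Tuesday: 12 so far.
The 6 extra days are Thu, Fri, Sat, Sun, Mon, Tue — 1 of them qualifies.
Total: 12 + 1 = 13.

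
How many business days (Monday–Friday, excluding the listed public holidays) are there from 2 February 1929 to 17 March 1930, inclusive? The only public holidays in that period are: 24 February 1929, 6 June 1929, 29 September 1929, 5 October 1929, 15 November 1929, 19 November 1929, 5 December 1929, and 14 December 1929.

2 February 1929 is a Saturday.
That's 409 days from start to end, counting both.
409 = 7 × 58 + 3, so there are 58 full weeks plus 3 extra days.
Each full week contributes 5 weekdays (Mon–Fri): 58 × 5 = 290.
The 3 extra days are Sat, Sun, Mon — 1 of them qualifies.
Total: 290 + 1 = 291.
Holidays: 24 February 1929 (Sun); 6 June 1929 (Thu); 29 September 1929 (Sun); 5 October 1929 (Sat); 15 November 1929 (Fri); 19 November 1929 (Tue); 5 December 1929 (Thu); 14 December 1929 (Sat).
4 of the 8 holidays fall on weekdays; the rest are weekends and were already excluded.
Business days: 291 − 4 = 287.

287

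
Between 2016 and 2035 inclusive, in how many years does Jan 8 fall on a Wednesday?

3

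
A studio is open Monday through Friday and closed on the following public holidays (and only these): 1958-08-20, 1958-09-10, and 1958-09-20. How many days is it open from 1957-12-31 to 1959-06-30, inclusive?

1957-12-31 is a Tuesday.
The range spans 547 days (inclusive of both endpoints).
547 = 7 × 78 + 1, so there are 78 full weeks plus 1 extra day.
Each full week contributes 5 weekdays (Mon–Fri): 78 × 5 = 390.
The 1 extra day is Tue — 1 of them qualifies.
Total: 390 + 1 = 391.
Holidays: 1958-08-20 (Wed); 1958-09-10 (Wed); 1958-09-20 (Sat).
2 of the 3 holidays fall on weekdays; the rest are weekends and were already excluded.
Business days: 391 − 2 = 389.

389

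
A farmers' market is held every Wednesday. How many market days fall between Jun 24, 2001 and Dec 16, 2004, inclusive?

Jun 24, 2001 is a Sunday.
The range spans 1272 days (inclusive of both endpoints).
1272 = 7 × 181 + 5, so there are 181 full weeks plus 5 extra days.
Each full week contributes one Wednesday: 181 so far.
The 5 extra days are Sun, Mon, Tue, Wed, Thu — 1 of them qualifies.
Total: 181 + 1 = 182.

182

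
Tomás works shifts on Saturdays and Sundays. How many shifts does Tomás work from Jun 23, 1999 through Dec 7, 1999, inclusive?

Jun 23, 1999 is a Wednesday.
That's 168 days from start to end, counting both.
168 = 7 × 24, so the span is exactly 24 full weeks.
Each full week contributes 2 days from the set (Sat, Sun): 24 × 2 = 48.
Total: 48.

48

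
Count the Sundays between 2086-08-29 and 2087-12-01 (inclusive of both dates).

66

2086-08-29 is a Thursday.
The range spans 460 days (inclusive of both endpoints).
460 = 7 × 65 + 5, so there are 65 full weeks plus 5 extra days.
Each full week contributes one Sunday: 65 so far.
The 5 extra days are Thu, Fri, Sat, Sun, Mon — 1 of them qualifies.
Total: 65 + 1 = 66.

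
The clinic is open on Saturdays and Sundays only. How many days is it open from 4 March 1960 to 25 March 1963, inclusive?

4 March 1960 is a Friday.
The range spans 1117 days (inclusive of both endpoints).
1117 = 7 × 159 + 4, so there are 159 full weeks plus 4 extra days.
Each full week contributes 2 days from the set (Sat, Sun): 159 × 2 = 318.
The 4 extra days are Fri, Sat, Sun, Mon — 2 of them qualify.
Total: 318 + 2 = 320.

320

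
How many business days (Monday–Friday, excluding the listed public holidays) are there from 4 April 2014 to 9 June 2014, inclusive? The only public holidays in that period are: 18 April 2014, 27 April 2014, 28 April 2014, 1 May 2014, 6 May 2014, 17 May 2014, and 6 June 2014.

4 April 2014 is a Friday.
The range spans 67 days (inclusive of both endpoints).
67 = 7 × 9 + 4, so there are 9 full weeks plus 4 extra days.
Each full week contributes 5 weekdays (Mon–Fri): 9 × 5 = 45.
The 4 extra days are Fri, Sat, Sun, Mon — 2 of them qualify.
Total: 45 + 2 = 47.
Holidays: 18 April 2014 (Fri); 27 April 2014 (Sun); 28 April 2014 (Mon); 1 May 2014 (Thu); 6 May 2014 (Tue); 17 May 2014 (Sat); 6 June 2014 (Fri).
5 of the 7 holidays fall on weekdays; the rest are weekends and were already excluded.
Business days: 47 − 5 = 42.

42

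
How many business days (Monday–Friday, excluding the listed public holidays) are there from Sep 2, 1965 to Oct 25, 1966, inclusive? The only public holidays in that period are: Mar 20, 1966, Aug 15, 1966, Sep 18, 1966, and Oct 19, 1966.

Sep 2, 1965 is a Thursday.
From Sep 2, 1965 to Oct 25, 1966 is 419 days inclusive.
419 = 7 × 59 + 6, so there are 59 full weeks plus 6 extra days.
Each full week contributes 5 weekdays (Mon–Fri): 59 × 5 = 295.
The 6 extra days are Thursday, Friday, Saturday, Sunday, Monday, Tuesday — 4 of them qualify.
Total: 295 + 4 = 299.
Holidays: Mar 20, 1966 (Sun); Aug 15, 1966 (Mon); Sep 18, 1966 (Sun); Oct 19, 1966 (Wed).
2 of the 4 holidays fall on weekdays; the rest are weekends and were already excluded.
Business days: 299 − 2 = 297.

297 business days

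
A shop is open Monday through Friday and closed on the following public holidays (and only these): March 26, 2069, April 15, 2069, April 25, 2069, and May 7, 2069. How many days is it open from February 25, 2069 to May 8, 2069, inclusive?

49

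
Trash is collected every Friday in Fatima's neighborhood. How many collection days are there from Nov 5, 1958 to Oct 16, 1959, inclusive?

50

Nov 5, 1958 is a Wednesday.
That's 346 days from start to end, counting both.
346 = 7 × 49 + 3, so there are 49 full weeks plus 3 extra days.
Each full week contributes one Friday: 49 so far.
The 3 extra days are Wed, Thu, Fri — 1 of them qualifies.
Total: 49 + 1 = 50.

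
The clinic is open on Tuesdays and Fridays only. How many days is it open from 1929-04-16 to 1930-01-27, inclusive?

82

1929-04-16 is a Tuesday.
The range spans 287 days (inclusive of both endpoints).
287 = 7 × 41, so the span is exactly 41 full weeks.
Each full week contributes 2 days from the set (Tue, Fri): 41 × 2 = 82.
Total: 82.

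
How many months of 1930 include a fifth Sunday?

4

A month has five Sundays exactly when Sunday falls within its first (length − 28) days.
Jan: 31 days, starts Wed → 5 of Wed, Thu, Fri
Feb: 28 days, starts Sat → 5 of (none)
Mar: 31 days, starts Sat → 5 of Sat, Sun, Mon ✓
Apr: 30 days, starts Tue → 5 of Tue, Wed
May: 31 days, starts Thu → 5 of Thu, Fri, Sat
Jun: 30 days, starts Sun → 5 of Sun, Mon ✓
Jul: 31 days, starts Tue → 5 of Tue, Wed, Thu
Aug: 31 days, starts Fri → 5 of Fri, Sat, Sun ✓
Sep: 30 days, starts Mon → 5 of Mon, Tue
Oct: 31 days, starts Wed → 5 of Wed, Thu, Fri
Nov: 30 days, starts Sat → 5 of Sat, Sun ✓
Dec: 31 days, starts Mon → 5 of Mon, Tue, Wed
Months with five Sundays: Mar, Jun, Aug, Nov.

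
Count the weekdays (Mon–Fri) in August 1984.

23

1 August 1984 is a Wednesday.
The range spans 31 days (inclusive of both endpoints).
31 = 7 × 4 + 3, so there are 4 full weeks plus 3 extra days.
Each full week contributes 5 weekdays (Mon–Fri): 4 × 5 = 20.
The 3 extra days are Wednesday, Thursday, Friday — 3 of them qualify.
Total: 20 + 3 = 23.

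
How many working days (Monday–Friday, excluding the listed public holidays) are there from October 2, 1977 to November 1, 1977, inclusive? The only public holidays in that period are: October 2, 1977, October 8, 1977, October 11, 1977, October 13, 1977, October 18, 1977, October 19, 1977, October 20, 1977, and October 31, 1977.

October 2, 1977 is a Sunday.
From October 2, 1977 to November 1, 1977 is 31 days inclusive.
31 = 7 × 4 + 3, so there are 4 full weeks plus 3 extra days.
Each full week contributes 5 weekdays (Mon–Fri): 4 × 5 = 20.
The 3 extra days are Sunday, Monday, Tuesday — 2 of them qualify.
Total: 20 + 2 = 22.
Holidays: October 2, 1977 (Sun); October 8, 1977 (Sat); October 11, 1977 (Tue); October 13, 1977 (Thu); October 18, 1977 (Tue); October 19, 1977 (Wed); October 20, 1977 (Thu); October 31, 1977 (Mon).
6 of the 8 holidays fall on weekdays; the rest are weekends and were already excluded.
Business days: 22 − 6 = 16.

16 working days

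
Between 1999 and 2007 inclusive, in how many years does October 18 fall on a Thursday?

Day of week of October 18 in each year:
1999: Mon, 2000: Wed, 2001: Thu ✓, 2002: Fri, 2003: Sat, 2004: Mon, 2005: Tue, 2006: Wed, 2007: Thu ✓
Thursdays: 2001, 2007.

2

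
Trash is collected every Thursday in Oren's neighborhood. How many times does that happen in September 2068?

4

Sep 1, 2068 is a Saturday.
From Sep 1, 2068 to Sep 30, 2068 is 30 days inclusive.
30 = 7 × 4 + 2, so there are 4 full weeks plus 2 extra days.
Each full week contributes one Thursday: 4 so far.
The 2 extra days are Sat, Sun — none qualify.
Total: 4 + 0 = 4.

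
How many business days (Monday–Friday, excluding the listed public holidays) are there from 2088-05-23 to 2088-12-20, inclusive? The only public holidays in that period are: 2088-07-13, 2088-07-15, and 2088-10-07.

148 business days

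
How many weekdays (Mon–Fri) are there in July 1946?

23 weekdays

1 July 1946 is a Monday.
From 1 July 1946 to 31 July 1946 is 31 days inclusive.
31 = 7 × 4 + 3, so there are 4 full weeks plus 3 extra days.
Each full week contributes 5 weekdays (Mon–Fri): 4 × 5 = 20.
The 3 extra days are Monday, Tuesday, Wednesday — 3 of them qualify.
Total: 20 + 3 = 23.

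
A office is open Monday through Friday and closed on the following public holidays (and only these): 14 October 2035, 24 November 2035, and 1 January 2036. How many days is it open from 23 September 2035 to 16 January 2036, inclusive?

23 September 2035 is a Sunday.
That's 116 days from start to end, counting both.
116 = 7 × 16 + 4, so there are 16 full weeks plus 4 extra days.
Each full week contributes 5 weekdays (Mon–Fri): 16 × 5 = 80.
The 4 extra days are Sunday, Monday, Tuesday, Wednesday — 3 of them qualify.
Total: 80 + 3 = 83.
Holidays: 14 October 2035 (Sun); 24 November 2035 (Sat); 1 January 2036 (Tue).
1 of the 3 holidays fall on weekdays; the rest are weekends and were already excluded.
Business days: 83 − 1 = 82.

82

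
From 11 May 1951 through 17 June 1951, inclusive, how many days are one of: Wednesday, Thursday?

10

11 May 1951 is a Friday.
From 11 May 1951 to 17 June 1951 is 38 days inclusive.
38 = 7 × 5 + 3, so there are 5 full weeks plus 3 extra days.
Each full week contributes 2 days from the set (Wed, Thu): 5 × 2 = 10.
The 3 extra days are Fri, Sat, Sun — none qualify.
Total: 10 + 0 = 10.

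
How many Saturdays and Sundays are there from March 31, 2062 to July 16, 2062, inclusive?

32

March 31, 2062 is a Friday.
That's 108 days from start to end, counting both.
108 = 7 × 15 + 3, so there are 15 full weeks plus 3 extra days.
Each full week contributes 2 weekend days (Sat, Sun): 15 × 2 = 30.
The 3 extra days are Friday, Saturday, Sunday — 2 of them qualify.
Total: 30 + 2 = 32.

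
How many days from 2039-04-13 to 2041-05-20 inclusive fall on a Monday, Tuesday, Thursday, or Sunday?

439

2039-04-13 is a Wednesday.
The range spans 769 days (inclusive of both endpoints).
769 = 7 × 109 + 6, so there are 109 full weeks plus 6 extra days.
Each full week contributes 4 days from the set (Mon, Tue, Thu, Sun): 109 × 4 = 436.
The 6 extra days are Wednesday, Thursday, Friday, Saturday, Sunday, Monday — 3 of them qualify.
Total: 436 + 3 = 439.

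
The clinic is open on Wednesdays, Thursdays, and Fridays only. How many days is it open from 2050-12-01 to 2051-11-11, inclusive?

149

2050-12-01 is a Thursday.
That's 346 days from start to end, counting both.
346 = 7 × 49 + 3, so there are 49 full weeks plus 3 extra days.
Each full week contributes 3 days from the set (Wed, Thu, Fri): 49 × 3 = 147.
The 3 extra days are Thu, Fri, Sat — 2 of them qualify.
Total: 147 + 2 = 149.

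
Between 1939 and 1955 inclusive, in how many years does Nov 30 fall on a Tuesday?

Day of week of November 30 in each year:
1939: Thu, 1940: Sat, 1941: Sun, 1942: Mon, 1943: Tue ✓, 1944: Thu, 1945: Fri, 1946: Sat, 1947: Sun, 1948: Tue ✓, 1949: Wed, 1950: Thu, 1951: Fri, 1952: Sun, 1953: Mon, 1954: Tue ✓, 1955: Wed
Tuesdays: 1943, 1948, 1954.

3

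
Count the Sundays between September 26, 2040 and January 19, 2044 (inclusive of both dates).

September 26, 2040 is a Wednesday.
From September 26, 2040 to January 19, 2044 is 1211 days inclusive.
1211 = 7 × 173, so the span is exactly 173 full weeks.
Each full week contributes one Sunday: 173 so far.

173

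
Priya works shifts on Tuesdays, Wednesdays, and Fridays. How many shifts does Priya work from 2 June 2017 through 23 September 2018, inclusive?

205

2 June 2017 is a Friday.
That's 479 days from start to end, counting both.
479 = 7 × 68 + 3, so there are 68 full weeks plus 3 extra days.
Each full week contributes 3 days from the set (Tue, Wed, Fri): 68 × 3 = 204.
The 3 extra days are Friday, Saturday, Sunday — 1 of them qualifies.
Total: 204 + 1 = 205.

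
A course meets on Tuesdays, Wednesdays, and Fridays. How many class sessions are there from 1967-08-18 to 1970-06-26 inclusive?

448

1967-08-18 is a Friday.
From 1967-08-18 to 1970-06-26 is 1044 days inclusive.
1044 = 7 × 149 + 1, so there are 149 full weeks plus 1 extra day.
Each full week contributes 3 days from the set (Tue, Wed, Fri): 149 × 3 = 447.
The 1 extra day is Friday — 1 of them qualifies.
Total: 447 + 1 = 448.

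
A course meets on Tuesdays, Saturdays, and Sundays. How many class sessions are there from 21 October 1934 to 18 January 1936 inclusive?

21 October 1934 is a Sunday.
That's 455 days from start to end, counting both.
455 = 7 × 65, so the span is exactly 65 full weeks.
Each full week contributes 3 days from the set (Tue, Sat, Sun): 65 × 3 = 195.
Total: 195.

195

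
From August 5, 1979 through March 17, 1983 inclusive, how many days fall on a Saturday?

August 5, 1979 is a Sunday.
From August 5, 1979 to March 17, 1983 is 1321 days inclusive.
1321 = 7 × 188 + 5, so there are 188 full weeks plus 5 extra days.
Each full week contributes one Saturday: 188 so far.
The 5 extra days are Sun, Mon, Tue, Wed, Thu — none qualify.
Total: 188 + 0 = 188.

188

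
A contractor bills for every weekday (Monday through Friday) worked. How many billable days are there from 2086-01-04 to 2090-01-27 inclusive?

1061 weekdays

2086-01-04 is a Friday.
That's 1485 days from start to end, counting both.
1485 = 7 × 212 + 1, so there are 212 full weeks plus 1 extra day.
Each full week contributes 5 weekdays (Mon–Fri): 212 × 5 = 1060.
The 1 extra day is Friday — 1 of them qualifies.
Total: 1060 + 1 = 1061.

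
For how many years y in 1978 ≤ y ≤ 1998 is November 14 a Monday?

Day of week of November 14 in each year:
1978: Tue, 1979: Wed, 1980: Fri, 1981: Sat, 1982: Sun, 1983: Mon ✓, 1984: Wed, 1985: Thu, 1986: Fri, 1987: Sat, 1988: Mon ✓, 1989: Tue, 1990: Wed, 1991: Thu, 1992: Sat, 1993: Sun, 1994: Mon ✓, 1995: Tue, 1996: Thu, 1997: Fri, 1998: Sat
Mondays: 1983, 1988, 1994.

3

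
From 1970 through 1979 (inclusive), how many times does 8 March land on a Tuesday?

1

Day of week of March 8 in each year:
1970: Sun, 1971: Mon, 1972: Wed, 1973: Thu, 1974: Fri, 1975: Sat, 1976: Mon, 1977: Tue ✓, 1978: Wed, 1979: Thu
Tuesdays: 1977.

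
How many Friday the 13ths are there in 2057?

The 13th falls on a Friday when the month's 13th has weekday Fri.
Jan 13 is Sat; Feb 13 is Tue; Mar 13 is Tue; Apr 13 is Fri ✓; May 13 is Sun; Jun 13 is Wed; Jul 13 is Fri ✓; Aug 13 is Mon; Sep 13 is Thu; Oct 13 is Sat; Nov 13 is Tue; Dec 13 is Thu.
Friday the 13ths: Apr, Jul.

2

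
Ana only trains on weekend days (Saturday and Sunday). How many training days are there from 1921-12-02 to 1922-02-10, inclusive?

1921-12-02 is a Friday.
The range spans 71 days (inclusive of both endpoints).
71 = 7 × 10 + 1, so there are 10 full weeks plus 1 extra day.
Each full week contributes 2 weekend days (Sat, Sun): 10 × 2 = 20.
The 1 extra day is Fri — none qualify.
Total: 20 + 0 = 20.

20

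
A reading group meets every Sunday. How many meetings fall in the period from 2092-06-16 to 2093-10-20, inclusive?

70

2092-06-16 is a Monday.
The range spans 492 days (inclusive of both endpoints).
492 = 7 × 70 + 2, so there are 70 full weeks plus 2 extra days.
Each full week contributes one Sunday: 70 so far.
The 2 extra days are Monday, Tuesday — none qualify.
Total: 70 + 0 = 70.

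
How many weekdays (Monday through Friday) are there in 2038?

261

January 1, 2038 is a Friday.
From January 1, 2038 to December 31, 2038 is 365 days inclusive.
365 = 7 × 52 + 1, so there are 52 full weeks plus 1 extra day.
Each full week contributes 5 weekdays (Mon–Fri): 52 × 5 = 260.
The 1 extra day is Friday — 1 of them qualifies.
Total: 260 + 1 = 261.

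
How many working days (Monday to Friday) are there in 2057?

261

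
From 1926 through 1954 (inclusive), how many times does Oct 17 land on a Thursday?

Day of week of October 17 in each year:
1926: Sun, 1927: Mon, 1928: Wed, 1929: Thu ✓, 1930: Fri, 1931: Sat, 1932: Mon, 1933: Tue, 1934: Wed, 1935: Thu ✓, 1936: Sat, 1937: Sun, 1938: Mon, 1939: Tue, 1940: Thu ✓, 1941: Fri, 1942: Sat, 1943: Sun, 1944: Tue, 1945: Wed, 1946: Thu ✓, 1947: Fri, 1948: Sun, 1949: Mon, 1950: Tue, 1951: Wed, 1952: Fri, 1953: Sat, 1954: Sun
Thursdays: 1929, 1935, 1940, 1946.

4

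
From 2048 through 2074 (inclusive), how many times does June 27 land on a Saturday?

Day of week of June 27 in each year:
2048: Sat ✓, 2049: Sun, 2050: Mon, 2051: Tue, 2052: Thu, 2053: Fri, 2054: Sat ✓, 2055: Sun, 2056: Tue, 2057: Wed, 2058: Thu, 2059: Fri, 2060: Sun, 2061: Mon, 2062: Tue, 2063: Wed, 2064: Fri, 2065: Sat ✓, 2066: Sun, 2067: Mon, 2068: Wed, 2069: Thu, 2070: Fri, 2071: Sat ✓, 2072: Mon, 2073: Tue, 2074: Wed
Saturdays: 2048, 2054, 2065, 2071.

4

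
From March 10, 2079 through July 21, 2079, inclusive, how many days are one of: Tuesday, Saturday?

38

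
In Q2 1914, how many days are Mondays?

13

1 April 1914 is a Wednesday.
That's 91 days from start to end, counting both.
91 = 7 × 13, so the span is exactly 13 full weeks.
Each full week contributes one Monday: 13 so far.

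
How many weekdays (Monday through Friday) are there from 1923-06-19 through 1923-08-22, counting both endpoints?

47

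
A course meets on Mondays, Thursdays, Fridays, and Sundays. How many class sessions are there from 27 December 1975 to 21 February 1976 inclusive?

27 December 1975 is a Saturday.
From 27 December 1975 to 21 February 1976 is 57 days inclusive.
57 = 7 × 8 + 1, so there are 8 full weeks plus 1 extra day.
Each full week contributes 4 days from the set (Mon, Thu, Fri, Sun): 8 × 4 = 32.
The 1 extra day is Sat — none qualify.
Total: 32 + 0 = 32.

32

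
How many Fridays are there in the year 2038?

53

1 January 2038 is a Friday.
That's 365 days from start to end, counting both.
365 = 7 × 52 + 1, so there are 52 full weeks plus 1 extra day.
Each full week contributes one Friday: 52 so far.
The 1 extra day is Friday — 1 of them qualifies.
Total: 52 + 1 = 53.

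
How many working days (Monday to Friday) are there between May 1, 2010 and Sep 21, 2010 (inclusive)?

May 1, 2010 is a Saturday.
The range spans 144 days (inclusive of both endpoints).
144 = 7 × 20 + 4, so there are 20 full weeks plus 4 extra days.
Each full week contributes 5 weekdays (Mon–Fri): 20 × 5 = 100.
The 4 extra days are Sat, Sun, Mon, Tue — 2 of them qualify.
Total: 100 + 2 = 102.

102 weekdays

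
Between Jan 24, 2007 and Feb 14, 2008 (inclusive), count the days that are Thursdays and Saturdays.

111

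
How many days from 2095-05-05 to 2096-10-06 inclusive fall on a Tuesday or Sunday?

2095-05-05 is a Thursday.
From 2095-05-05 to 2096-10-06 is 521 days inclusive.
521 = 7 × 74 + 3, so there are 74 full weeks plus 3 extra days.
Each full week contributes 2 days from the set (Tue, Sun): 74 × 2 = 148.
The 3 extra days are Thursday, Friday, Saturday — none qualify.
Total: 148 + 0 = 148.

148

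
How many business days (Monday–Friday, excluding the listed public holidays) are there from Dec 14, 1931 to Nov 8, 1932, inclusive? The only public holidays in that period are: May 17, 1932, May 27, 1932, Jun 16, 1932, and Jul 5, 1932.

233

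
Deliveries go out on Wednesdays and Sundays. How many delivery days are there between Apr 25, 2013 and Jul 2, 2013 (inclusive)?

Apr 25, 2013 is a Thursday.
The range spans 69 days (inclusive of both endpoints).
69 = 7 × 9 + 6, so there are 9 full weeks plus 6 extra days.
Each full week contributes 2 days from the set (Wed, Sun): 9 × 2 = 18.
The 6 extra days are Thu, Fri, Sat, Sun, Mon, Tue — 1 of them qualifies.
Total: 18 + 1 = 19.

19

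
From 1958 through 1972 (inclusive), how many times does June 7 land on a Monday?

Day of week of June 7 in each year:
1958: Sat, 1959: Sun, 1960: Tue, 1961: Wed, 1962: Thu, 1963: Fri, 1964: Sun, 1965: Mon ✓, 1966: Tue, 1967: Wed, 1968: Fri, 1969: Sat, 1970: Sun, 1971: Mon ✓, 1972: Wed
Mondays: 1965, 1971.

2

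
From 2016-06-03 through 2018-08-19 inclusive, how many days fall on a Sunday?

116 Sundays

2016-06-03 is a Friday.
The range spans 808 days (inclusive of both endpoints).
808 = 7 × 115 + 3, so there are 115 full weeks plus 3 extra days.
Each full week contributes one Sunday: 115 so far.
The 3 extra days are Fri, Sat, Sun — 1 of them qualifies.
Total: 115 + 1 = 116.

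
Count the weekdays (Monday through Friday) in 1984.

261

January 1, 1984 is a Sunday.
From January 1, 1984 to December 31, 1984 is 366 days inclusive.
366 = 7 × 52 + 2, so there are 52 full weeks plus 2 extra days.
Each full week contributes 5 weekdays (Mon–Fri): 52 × 5 = 260.
The 2 extra days are Sun, Mon — 1 of them qualifies.
Total: 260 + 1 = 261.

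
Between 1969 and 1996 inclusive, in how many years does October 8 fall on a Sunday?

4

Day of week of October 8 in each year:
1969: Wed, 1970: Thu, 1971: Fri, 1972: Sun ✓, 1973: Mon, 1974: Tue, 1975: Wed, 1976: Fri, 1977: Sat, 1978: Sun ✓, 1979: Mon, 1980: Wed, 1981: Thu, 1982: Fri, 1983: Sat, 1984: Mon, 1985: Tue, 1986: Wed, 1987: Thu, 1988: Sat, 1989: Sun ✓, 1990: Mon, 1991: Tue, 1992: Thu, 1993: Fri, 1994: Sat, 1995: Sun ✓, 1996: Tue
Sundays: 1972, 1978, 1989, 1995.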